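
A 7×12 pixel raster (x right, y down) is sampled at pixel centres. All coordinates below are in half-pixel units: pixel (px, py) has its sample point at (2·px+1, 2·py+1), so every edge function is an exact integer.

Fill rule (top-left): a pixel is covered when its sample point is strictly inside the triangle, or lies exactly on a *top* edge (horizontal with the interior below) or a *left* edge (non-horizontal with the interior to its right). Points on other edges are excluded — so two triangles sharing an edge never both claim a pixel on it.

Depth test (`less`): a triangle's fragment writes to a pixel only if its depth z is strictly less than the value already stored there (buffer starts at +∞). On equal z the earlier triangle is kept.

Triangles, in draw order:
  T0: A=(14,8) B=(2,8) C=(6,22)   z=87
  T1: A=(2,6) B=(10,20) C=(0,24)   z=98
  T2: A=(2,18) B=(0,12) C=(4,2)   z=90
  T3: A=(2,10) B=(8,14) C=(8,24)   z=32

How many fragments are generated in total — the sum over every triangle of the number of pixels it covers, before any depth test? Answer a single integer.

T0:
  2·area = 168  (B↔C swapped to make it positive)
  edge (14, 8)→(6, 22): d=(-8,14) right/bottom  bias=-1
  edge (6, 22)→(2, 8): d=(-4,-14) top-left  bias=+0
  edge (2, 8)→(14, 8): d=(12,0) top-left  bias=+0
    (1,4)@(3, 9): e=[146,10,12] → █
    (2,4)@(5, 9): e=[118,38,12] → █
    (3,4)@(7, 9): e=[90,66,12] → █
    (4,4)@(9, 9): e=[62,94,12] → █
    (5,4)@(11, 9): e=[34,122,12] → █
    (6,4)@(13, 9): e=[6,150,12] → █
    (1,5)@(3, 11): e=[130,2,36] → █
    (6,5)@(13, 11): e=[-10,142,36] → ·
    (1,6)@(3, 13): e=[114,-6,60] → ·
    (2,6)@(5, 13): e=[86,22,60] → █
    (6,6)@(13, 13): e=[-26,134,60] → ·
    (2,7)@(5, 15): e=[70,14,84] → █
  covered (21 px):
    · · · · · · ·
    · · · · · · ·
    · · · · · · ·
    · · · · · · ·
    · █ █ █ █ █ █
    · █ █ █ █ █ ·
    · · █ █ █ █ ·
    · · █ █ █ · ·
    · · █ █ · · ·
    · · · █ · · ·
    · · · · · · ·
    · · · · · · ·
T1:
  2·area = 172
  edge (2, 6)→(10, 20): d=(8,14) right/bottom  bias=-1
  edge (10, 20)→(0, 24): d=(-10,4) right/bottom  bias=-1
  edge (0, 24)→(2, 6): d=(2,-18) top-left  bias=+0
    (1,4)@(3, 9): e=[10,138,24] → █
    (2,4)@(5, 9): e=[-18,130,60] → ·
    (1,5)@(3, 11): e=[26,118,28] → █
    (2,5)@(5, 11): e=[-2,110,64] → ·
    (1,6)@(3, 13): e=[42,98,32] → █
    (2,6)@(5, 13): e=[14,90,68] → █
    (3,6)@(7, 13): e=[-14,82,104] → ·
    (0,7)@(1, 15): e=[86,86,0] → █  [on edge]
    (3,7)@(7, 15): e=[2,62,108] → █
    (4,7)@(9, 15): e=[-26,54,144] → ·
    (0,8)@(1, 17): e=[102,66,4] → █
    (4,8)@(9, 17): e=[-10,34,148] → ·
  covered (22 px):
    · · · · · · ·
    · · · · · · ·
    · · · · · · ·
    · · · · · · ·
    · █ · · · · ·
    · █ · · · · ·
    · █ █ · · · ·
    █ █ █ █ · · ·
    █ █ █ █ · · ·
    █ █ █ █ █ · ·
    █ █ █ █ · · ·
    █ · · · · · ·
T2:
  2·area = 44
  edge (2, 18)→(0, 12): d=(-2,-6) top-left  bias=+0
  edge (0, 12)→(4, 2): d=(4,-10) top-left  bias=+0
  edge (4, 2)→(2, 18): d=(-2,16) right/bottom  bias=-1
    (1,2)@(3, 5): e=[32,2,10] → █
    (2,2)@(5, 5): e=[44,22,-22] → ·
    (1,3)@(3, 7): e=[28,10,6] → █
    (2,3)@(5, 7): e=[40,30,-26] → ·
    (1,4)@(3, 9): e=[24,18,2] → █
    (2,4)@(5, 9): e=[36,38,-30] → ·
    (0,5)@(1, 11): e=[8,6,30] → █
    (1,5)@(3, 11): e=[20,26,-2] → ·
    (0,6)@(1, 13): e=[4,14,26] → █
    (1,6)@(3, 13): e=[16,34,-6] → ·
    (0,7)@(1, 15): e=[0,22,22] → █  [on edge]
    (1,7)@(3, 15): e=[12,42,-10] → ·
    (1,10)@(3, 21): e=[0,66,-22] → ·  [on edge]
  covered (6 px):
    · · · · · · ·
    · · · · · · ·
    · █ · · · · ·
    · █ · · · · ·
    · █ · · · · ·
    █ · · · · · ·
    █ · · · · · ·
    █ · · · · · ·
    · · · · · · ·
    · · · · · · ·
    · · · · · · ·
    · · · · · · ·
T3:
  2·area = 60
  edge (2, 10)→(8, 14): d=(6,4) right/bottom  bias=-1
  edge (8, 14)→(8, 24): d=(0,10) right/bottom  bias=-1
  edge (8, 24)→(2, 10): d=(-6,-14) top-left  bias=+0
    (1,5)@(3, 11): e=[2,50,8] → █
    (2,5)@(5, 11): e=[-6,30,36] → ·
    (1,6)@(3, 13): e=[14,50,-4] → ·
    (2,6)@(5, 13): e=[6,30,24] → █
    (3,6)@(7, 13): e=[-2,10,52] → ·
    (2,7)@(5, 15): e=[18,30,12] → █
    (3,7)@(7, 15): e=[10,10,40] → █
    (4,7)@(9, 15): e=[2,-10,68] → ·
    (2,8)@(5, 17): e=[30,30,0] → █  [on edge]
    (4,8)@(9, 17): e=[14,-10,56] → ·
    (2,9)@(5, 19): e=[42,30,-12] → ·
    (3,9)@(7, 19): e=[34,10,16] → █
  covered (8 px):
    · · · · · · ·
    · · · · · · ·
    · · · · · · ·
    · · · · · · ·
    · · · · · · ·
    · █ · · · · ·
    · · █ · · · ·
    · · █ █ · · ·
    · · █ █ · · ·
    · · · █ · · ·
    · · · █ · · ·
    · · · · · · ·

Answer: 57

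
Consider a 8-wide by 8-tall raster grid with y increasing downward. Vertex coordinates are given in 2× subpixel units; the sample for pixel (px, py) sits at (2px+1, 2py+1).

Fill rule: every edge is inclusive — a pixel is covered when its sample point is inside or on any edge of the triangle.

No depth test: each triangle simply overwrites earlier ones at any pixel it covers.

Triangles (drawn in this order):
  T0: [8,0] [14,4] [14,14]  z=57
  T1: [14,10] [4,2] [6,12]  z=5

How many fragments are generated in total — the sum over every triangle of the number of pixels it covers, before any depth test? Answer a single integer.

T0:
  2·area = 60
  edge (8, 0)→(14, 4): d=(6,4) inclusive
  edge (14, 4)→(14, 14): d=(0,10) inclusive
  edge (14, 14)→(8, 0): d=(-6,-14) inclusive
    (4,0)@(9, 1): e=[2,50,8] → X
    (5,0)@(11, 1): e=[-6,30,36] → .
    (4,1)@(9, 3): e=[14,50,-4] → .
    (5,1)@(11, 3): e=[6,30,24] → X
    (6,1)@(13, 3): e=[-2,10,52] → .
    (5,2)@(11, 5): e=[18,30,12] → X
    (6,2)@(13, 5): e=[10,10,40] → X
    (7,2)@(15, 5): e=[2,-10,68] → .
    (5,3)@(11, 7): e=[30,30,0] → X  [on edge]
    (7,3)@(15, 7): e=[14,-10,56] → .
    (5,4)@(11, 9): e=[42,30,-12] → .
    (6,4)@(13, 9): e=[34,10,16] → X
  covered (8 px):
    . . . . X . . .
    . . . . . X . .
    . . . . . X X .
    . . . . . X X .
    . . . . . . X .
    . . . . . . X .
    . . . . . . . .
    . . . . . . . .
T1:
  2·area = 84  (B↔C swapped to make it positive)
  edge (14, 10)→(6, 12): d=(-8,2) inclusive
  edge (6, 12)→(4, 2): d=(-2,-10) inclusive
  edge (4, 2)→(14, 10): d=(10,8) inclusive
    (2,1)@(5, 3): e=[74,8,2] → X
    (3,1)@(7, 3): e=[70,28,-14] → .
    (2,2)@(5, 5): e=[58,4,22] → X
    (3,2)@(7, 5): e=[54,24,6] → X
    (4,2)@(9, 5): e=[50,44,-10] → .
    (2,3)@(5, 7): e=[42,0,42] → X  [on edge]
    (4,3)@(9, 7): e=[34,40,10] → X
    (5,3)@(11, 7): e=[30,60,-6] → .
    (2,4)@(5, 9): e=[26,-4,62] → .
    (3,4)@(7, 9): e=[22,16,46] → X
    (5,4)@(11, 9): e=[14,56,14] → X
    (6,4)@(13, 9): e=[10,76,-2] → .
  covered (11 px):
    . . . . . . . .
    . . X . . . . .
    . . X X . . . .
    . . X X X . . .
    . . . X X X . .
    . . . X X . . .
    . . . . . . . .
    . . . . . . . .

Final: 19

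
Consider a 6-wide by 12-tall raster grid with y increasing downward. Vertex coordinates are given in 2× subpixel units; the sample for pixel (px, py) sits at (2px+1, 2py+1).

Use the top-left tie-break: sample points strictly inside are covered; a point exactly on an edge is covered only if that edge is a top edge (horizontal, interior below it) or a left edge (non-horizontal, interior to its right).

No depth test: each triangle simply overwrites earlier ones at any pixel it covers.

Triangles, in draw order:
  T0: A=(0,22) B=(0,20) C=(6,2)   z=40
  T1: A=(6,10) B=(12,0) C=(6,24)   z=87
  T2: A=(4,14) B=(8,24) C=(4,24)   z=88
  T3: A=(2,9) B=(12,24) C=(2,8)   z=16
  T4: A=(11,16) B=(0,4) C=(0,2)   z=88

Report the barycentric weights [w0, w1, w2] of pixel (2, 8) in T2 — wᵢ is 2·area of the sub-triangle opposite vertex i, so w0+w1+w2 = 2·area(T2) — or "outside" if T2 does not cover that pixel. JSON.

T0:
  2·area = 12
  edge (0, 22)→(0, 20): d=(0,-2) top-left  bias=+0
  edge (0, 20)→(6, 2): d=(6,-18) top-left  bias=+0
  edge (6, 2)→(0, 22): d=(-6,20) right/bottom  bias=-1
    (2,2)@(5, 5): e=[10,0,2] → X  [on edge]
    (3,2)@(7, 5): e=[14,36,-38] → .
    (2,3)@(5, 7): e=[10,12,-10] → .
    (1,5)@(3, 11): e=[6,0,6] → X  [on edge]
    (2,5)@(5, 11): e=[10,36,-34] → .
    (1,6)@(3, 13): e=[6,12,-6] → .
    (0,8)@(1, 17): e=[2,0,10] → X  [on edge]
    (1,8)@(3, 17): e=[6,36,-30] → .
    (0,9)@(1, 19): e=[2,12,-2] → .
  covered (3 px):
    . . . . . .
    . . . . . .
    . . X . . .
    . . . . . .
    . . . . . .
    . X . . . .
    . . . . . .
    . . . . . .
    X . . . . .
    . . . . . .
    . . . . . .
    . . . . . .
T1:
  2·area = 84
  edge (6, 10)→(12, 0): d=(6,-10) top-left  bias=+0
  edge (12, 0)→(6, 24): d=(-6,24) right/bottom  bias=-1
  edge (6, 24)→(6, 10): d=(0,-14) top-left  bias=+0
    (5,1)@(11, 3): e=[8,6,70] → X
    (4,2)@(9, 5): e=[0,42,42] → X  [on edge]
    (5,2)@(11, 5): e=[20,-6,70] → .
    (4,3)@(9, 7): e=[12,30,42] → X
    (5,3)@(11, 7): e=[32,-18,70] → .
    (3,4)@(7, 9): e=[4,66,14] → X
    (5,4)@(11, 9): e=[44,-30,70] → .
    (3,5)@(7, 11): e=[16,54,14] → X
    (5,5)@(11, 11): e=[56,-42,70] → .
    (3,6)@(7, 13): e=[28,42,14] → X
    (4,6)@(9, 13): e=[48,-6,42] → .
    (1,7)@(3, 15): e=[0,126,-42] → .  [on edge]
  covered (11 px):
    . . . . . .
    . . . . . X
    . . . . X .
    . . . . X .
    . . . X X .
    . . . X X .
    . . . X . .
    . . . X . .
    . . . X . .
    . . . X . .
    . . . . . .
    . . . . . .
T2:
  2·area = 40
  edge (4, 14)→(8, 24): d=(4,10) right/bottom  bias=-1
  edge (8, 24)→(4, 24): d=(-4,0) right/bottom  bias=-1
  edge (4, 24)→(4, 14): d=(0,-10) top-left  bias=+0
    (2,8)@(5, 17): e=[2,28,10] → X
    (3,8)@(7, 17): e=[-18,28,30] → .
    (2,9)@(5, 19): e=[10,20,10] → X
    (3,9)@(7, 19): e=[-10,20,30] → .
    (2,10)@(5, 21): e=[18,12,10] → X
    (3,10)@(7, 21): e=[-2,12,30] → .
    (2,11)@(5, 23): e=[26,4,10] → X
    (3,11)@(7, 23): e=[6,4,30] → X
    (4,11)@(9, 23): e=[-14,4,50] → .
  covered (5 px):
    . . . . . .
    . . . . . .
    . . . . . .
    . . . . . .
    . . . . . .
    . . . . . .
    . . . . . .
    . . . . . .
    . . X . . .
    . . X . . .
    . . X . . .
    . . X X . .
T3:
  2·area = 10  (B↔C swapped to make it positive)
  edge (2, 9)→(2, 8): d=(0,-1) top-left  bias=+0
  edge (2, 8)→(12, 24): d=(10,16) right/bottom  bias=-1
  edge (12, 24)→(2, 9): d=(-10,-15) top-left  bias=+0
    (2,6)@(5, 13): e=[3,2,5] → X
    (3,6)@(7, 13): e=[5,-30,35] → .
    (2,7)@(5, 15): e=[3,22,-15] → .
  covered (1 px):
    . . . . . .
    . . . . . .
    . . . . . .
    . . . . . .
    . . . . . .
    . . . . . .
    . . X . . .
    . . . . . .
    . . . . . .
    . . . . . .
    . . . . . .
    . . . . . .
T4:
  2·area = 22
  edge (11, 16)→(0, 4): d=(-11,-12) top-left  bias=+0
  edge (0, 4)→(0, 2): d=(0,-2) top-left  bias=+0
  edge (0, 2)→(11, 16): d=(11,14) right/bottom  bias=-1
    (0,2)@(1, 5): e=[1,2,19] → X
    (1,2)@(3, 5): e=[25,6,-9] → .
    (0,3)@(1, 7): e=[-21,2,41] → .
    (1,3)@(3, 7): e=[3,6,13] → X
    (2,3)@(5, 7): e=[27,10,-15] → .
    (1,4)@(3, 9): e=[-19,6,35] → .
    (2,4)@(5, 9): e=[5,10,7] → X
    (3,4)@(7, 9): e=[29,14,-21] → .
    (2,5)@(5, 11): e=[-17,10,29] → .
    (3,5)@(7, 11): e=[7,14,1] → X
    (4,5)@(9, 11): e=[31,18,-27] → .
    (3,6)@(7, 13): e=[-15,14,23] → .
  covered (4 px):
    . . . . . .
    . . . . . .
    X . . . . .
    . X . . . .
    . . X . . .
    . . . X . .
    . . . . . .
    . . . . . .
    . . . . . .
    . . . . . .
    . . . . . .
    . . . . . .

Result: [28,10,2]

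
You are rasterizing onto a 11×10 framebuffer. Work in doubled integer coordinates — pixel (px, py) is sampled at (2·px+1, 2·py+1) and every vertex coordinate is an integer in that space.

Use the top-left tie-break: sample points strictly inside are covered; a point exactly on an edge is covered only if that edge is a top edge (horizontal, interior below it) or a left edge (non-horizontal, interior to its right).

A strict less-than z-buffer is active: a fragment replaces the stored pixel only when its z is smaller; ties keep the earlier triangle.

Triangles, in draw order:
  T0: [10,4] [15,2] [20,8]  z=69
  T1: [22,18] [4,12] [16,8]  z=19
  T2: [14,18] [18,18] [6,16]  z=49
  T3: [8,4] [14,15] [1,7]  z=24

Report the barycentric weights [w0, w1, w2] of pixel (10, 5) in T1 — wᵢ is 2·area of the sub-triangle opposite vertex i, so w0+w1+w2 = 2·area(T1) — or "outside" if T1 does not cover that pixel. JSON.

T0:
  2·area = 40
  edge (10, 4)→(15, 2): d=(5,-2) top-left  bias=+0
  edge (15, 2)→(20, 8): d=(5,6) right/bottom  bias=-1
  edge (20, 8)→(10, 4): d=(-10,-4) top-left  bias=+0
    (6,1)@(13, 3): e=[1,17,22] → █
    (7,1)@(15, 3): e=[5,5,30] → █
    (8,1)@(17, 3): e=[9,-7,38] → ·
    (6,2)@(13, 5): e=[11,27,2] → █
    (8,2)@(17, 5): e=[19,3,18] → █
    (9,2)@(19, 5): e=[23,-9,26] → ·
    (6,3)@(13, 7): e=[21,37,-18] → ·
    (7,3)@(15, 7): e=[25,25,-10] → ·
    (8,3)@(17, 7): e=[29,13,-2] → ·
    (9,3)@(19, 7): e=[33,1,6] → █
    (10,3)@(21, 7): e=[37,-11,14] → ·
    (9,4)@(19, 9): e=[43,11,-14] → ·
  covered (6 px):
    · · · · · · · · · · ·
    · · · · · · █ █ · · ·
    · · · · · · █ █ █ · ·
    · · · · · · · · · █ ·
    · · · · · · · · · · ·
    · · · · · · · · · · ·
    · · · · · · · · · · ·
    · · · · · · · · · · ·
    · · · · · · · · · · ·
    · · · · · · · · · · ·
T1:
  2·area = 144
  edge (22, 18)→(4, 12): d=(-18,-6) top-left  bias=+0
  edge (4, 12)→(16, 8): d=(12,-4) top-left  bias=+0
  edge (16, 8)→(22, 18): d=(6,10) right/bottom  bias=-1
    (6,1)@(13, 3): e=[216,-72,0] → ·  [on edge]
    (9,3)@(19, 7): e=[180,0,-36] → ·  [on edge]
    (6,4)@(13, 9): e=[108,0,36] → █  [on edge]
    (7,4)@(15, 9): e=[120,8,16] → █
    (8,4)@(17, 9): e=[132,16,-4] → ·
    (0,5)@(1, 11): e=[0,-24,168] → ·  [on edge]
    (3,5)@(7, 11): e=[36,0,108] → █  [on edge]
    (4,5)@(9, 11): e=[48,8,88] → █
    (5,5)@(11, 11): e=[60,16,68] → █
    (8,5)@(17, 11): e=[96,40,8] → █
    (9,5)@(19, 11): e=[108,48,-12] → ·
    (0,6)@(1, 13): e=[-36,0,180] → ·  [on edge]
    (3,6)@(7, 13): e=[0,24,120] → █  [on edge]
    (9,6)@(19, 13): e=[72,72,0] → ·  [on edge]
    (6,7)@(13, 15): e=[0,72,72] → █  [on edge]
    (9,8)@(19, 17): e=[0,120,24] → █  [on edge]
  covered (20 px):
    · · · · · · · · · · ·
    · · · · · · · · · · ·
    · · · · · · · · · · ·
    · · · · · · · · · · ·
    · · · · · · █ █ · · ·
    · · · █ █ █ █ █ █ · ·
    · · · █ █ █ █ █ █ · ·
    · · · · · · █ █ █ █ ·
    · · · · · · · · · █ █
    · · · · · · · · · · ·
T2:
  2·area = 8  (B↔C swapped to make it positive)
  edge (14, 18)→(6, 16): d=(-8,-2) top-left  bias=+0
  edge (6, 16)→(18, 18): d=(12,2) right/bottom  bias=-1
  edge (18, 18)→(14, 18): d=(-4,0) right/bottom  bias=-1
    (5,8)@(11, 17): e=[2,2,4] → █
    (6,8)@(13, 17): e=[6,-2,4] → ·
    (5,9)@(11, 19): e=[-14,26,-4] → ·
  covered (1 px):
    · · · · · · · · · · ·
    · · · · · · · · · · ·
    · · · · · · · · · · ·
    · · · · · · · · · · ·
    · · · · · · · · · · ·
    · · · · · · · · · · ·
    · · · · · · · · · · ·
    · · · · · · · · · · ·
    · · · · · █ · · · · ·
    · · · · · · · · · · ·
T3:
  2·area = 95
  edge (8, 4)→(14, 15): d=(6,11) right/bottom  bias=-1
  edge (14, 15)→(1, 7): d=(-13,-8) top-left  bias=+0
  edge (1, 7)→(8, 4): d=(7,-3) top-left  bias=+0
    (7,0)@(15, 1): e=[-95,190,0] → ·  [on edge]
    (3,2)@(7, 5): e=[17,74,4] → █
    (4,2)@(9, 5): e=[-5,90,10] → ·
    (0,3)@(1, 7): e=[95,0,0] → █  [on edge]
    (1,3)@(3, 7): e=[73,16,6] → █
    (2,3)@(5, 7): e=[51,32,12] → █
    (4,3)@(9, 7): e=[7,64,24] → █
    (5,3)@(11, 7): e=[-15,80,30] → ·
    (0,4)@(1, 9): e=[107,-26,14] → ·
    (1,4)@(3, 9): e=[85,-10,20] → ·
    (2,4)@(5, 9): e=[63,6,26] → █
    (5,4)@(11, 9): e=[-3,54,44] → ·
  covered (12 px):
    · · · · · · · · · · ·
    · · · · · · · · · · ·
    · · · █ · · · · · · ·
    █ █ █ █ █ · · · · · ·
    · · █ █ █ · · · · · ·
    · · · · █ █ · · · · ·
    · · · · · █ · · · · ·
    · · · · · · · · · · ·
    · · · · · · · · · · ·
    · · · · · · · · · · ·

Answer: "outside"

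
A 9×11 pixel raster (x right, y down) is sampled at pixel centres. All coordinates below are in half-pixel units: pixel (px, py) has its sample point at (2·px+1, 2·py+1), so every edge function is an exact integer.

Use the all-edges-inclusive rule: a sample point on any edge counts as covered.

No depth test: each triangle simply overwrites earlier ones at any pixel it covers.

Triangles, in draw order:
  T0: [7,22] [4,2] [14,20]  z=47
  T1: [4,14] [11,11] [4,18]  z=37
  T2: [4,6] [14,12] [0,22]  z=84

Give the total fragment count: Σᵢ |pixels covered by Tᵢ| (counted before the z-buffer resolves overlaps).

T0:
  2·area = 146
  edge (7, 22)→(4, 2): d=(-3,-20) inclusive
  edge (4, 2)→(14, 20): d=(10,18) inclusive
  edge (14, 20)→(7, 22): d=(-7,2) inclusive
    (2,2)@(5, 5): e=[11,12,123] → █
    (3,2)@(7, 5): e=[51,-24,119] → ·
    (2,3)@(5, 7): e=[5,32,109] → █
    (3,3)@(7, 7): e=[45,-4,105] → ·
    (2,4)@(5, 9): e=[-1,52,95] → ·
    (3,4)@(7, 9): e=[39,16,91] → █
    (4,4)@(9, 9): e=[79,-20,87] → ·
    (3,5)@(7, 11): e=[33,36,77] → █
    (4,5)@(9, 11): e=[73,0,73] → █  [on edge]
    (5,5)@(11, 11): e=[113,-36,69] → ·
    (3,6)@(7, 13): e=[27,56,63] → █
    (5,6)@(11, 13): e=[107,-16,55] → ·
  covered (19 px):
    · · · · · · · · ·
    · · · · · · · · ·
    · · █ · · · · · ·
    · · █ · · · · · ·
    · · · █ · · · · ·
    · · · █ █ · · · ·
    · · · █ █ · · · ·
    · · · █ █ █ · · ·
    · · · █ █ █ · · ·
    · · · █ █ █ █ · ·
    · · · █ █ · · · ·
T1:
  2·area = 28
  edge (4, 14)→(11, 11): d=(7,-3) inclusive
  edge (11, 11)→(4, 18): d=(-7,7) inclusive
  edge (4, 18)→(4, 14): d=(0,-4) inclusive
    (8,2)@(17, 5): e=[-24,0,52] → ·  [on edge]
    (7,3)@(15, 7): e=[-16,0,44] → ·  [on edge]
    (6,4)@(13, 9): e=[-8,0,36] → ·  [on edge]
    (5,5)@(11, 11): e=[0,0,28] → █  [on edge]
    (6,5)@(13, 11): e=[6,-14,36] → ·
    (3,6)@(7, 13): e=[2,14,12] → █
    (4,6)@(9, 13): e=[8,0,20] → █  [on edge]
    (5,6)@(11, 13): e=[14,-14,28] → ·
    (2,7)@(5, 15): e=[10,14,4] → █
    (3,7)@(7, 15): e=[16,0,12] → █  [on edge]
    (4,7)@(9, 15): e=[22,-14,20] → ·
    (2,8)@(5, 17): e=[24,0,4] → █  [on edge]
    (1,9)@(3, 19): e=[32,0,-4] → ·  [on edge]
    (0,10)@(1, 21): e=[40,0,-12] → ·  [on edge]
  covered (6 px):
    · · · · · · · · ·
    · · · · · · · · ·
    · · · · · · · · ·
    · · · · · · · · ·
    · · · · · · · · ·
    · · · · · █ · · ·
    · · · █ █ · · · ·
    · · █ █ · · · · ·
    · · █ · · · · · ·
    · · · · · · · · ·
    · · · · · · · · ·
T2:
  2·area = 184
  edge (4, 6)→(14, 12): d=(10,6) inclusive
  edge (14, 12)→(0, 22): d=(-14,10) inclusive
  edge (0, 22)→(4, 6): d=(4,-16) inclusive
    (2,3)@(5, 7): e=[4,160,20] → █
    (3,3)@(7, 7): e=[-8,140,52] → ·
    (2,4)@(5, 9): e=[24,132,28] → █
    (3,4)@(7, 9): e=[12,112,60] → █
    (4,4)@(9, 9): e=[0,92,92] → █  [on edge]
    (5,4)@(11, 9): e=[-12,72,124] → ·
    (1,5)@(3, 11): e=[56,124,4] → █
    (5,5)@(11, 11): e=[8,44,132] → █
    (6,5)@(13, 11): e=[-4,24,164] → ·
    (1,6)@(3, 13): e=[76,96,12] → █
    (6,6)@(13, 13): e=[16,-4,172] → ·
    (1,7)@(3, 15): e=[96,68,20] → █
    (3,8)@(7, 17): e=[92,0,92] → █  [on edge]
  covered (24 px):
    · · · · · · · · ·
    · · · · · · · · ·
    · · · · · · · · ·
    · · █ · · · · · ·
    · · █ █ █ · · · ·
    · █ █ █ █ █ · · ·
    · █ █ █ █ █ · · ·
    · █ █ █ █ · · · ·
    · █ █ █ · · · · ·
    █ █ · · · · · · ·
    █ · · · · · · · ·

Answer: 49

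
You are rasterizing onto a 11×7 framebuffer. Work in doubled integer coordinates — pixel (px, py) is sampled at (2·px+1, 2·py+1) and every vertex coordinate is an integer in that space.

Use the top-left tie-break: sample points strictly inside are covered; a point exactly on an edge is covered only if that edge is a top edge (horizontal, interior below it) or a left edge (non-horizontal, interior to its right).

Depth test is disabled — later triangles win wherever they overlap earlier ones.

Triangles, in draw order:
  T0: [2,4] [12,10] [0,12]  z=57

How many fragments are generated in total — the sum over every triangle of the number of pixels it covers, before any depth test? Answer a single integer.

T0:
  2·area = 92
  edge (2, 4)→(12, 10): d=(10,6) right/bottom  bias=-1
  edge (12, 10)→(0, 12): d=(-12,2) right/bottom  bias=-1
  edge (0, 12)→(2, 4): d=(2,-8) top-left  bias=+0
    (1,2)@(3, 5): e=[4,78,10] → █
    (2,2)@(5, 5): e=[-8,74,26] → ·
    (1,3)@(3, 7): e=[24,54,14] → █
    (2,3)@(5, 7): e=[12,50,30] → █
    (3,3)@(7, 7): e=[0,46,46] → ·  [on edge]
    (0,4)@(1, 9): e=[56,34,2] → █
    (3,4)@(7, 9): e=[20,22,50] → █
    (4,4)@(9, 9): e=[8,18,66] → █
    (5,4)@(11, 9): e=[-4,14,82] → ·
    (0,5)@(1, 11): e=[76,10,6] → █
    (3,5)@(7, 11): e=[40,-2,54] → ·
    (4,5)@(9, 11): e=[28,-6,70] → ·
    (8,6)@(17, 13): e=[0,-46,138] → ·  [on edge]
  covered (11 px):
    · · · · · · · · · · ·
    · · · · · · · · · · ·
    · █ · · · · · · · · ·
    · █ █ · · · · · · · ·
    █ █ █ █ █ · · · · · ·
    █ █ █ · · · · · · · ·
    · · · · · · · · · · ·

Final: 11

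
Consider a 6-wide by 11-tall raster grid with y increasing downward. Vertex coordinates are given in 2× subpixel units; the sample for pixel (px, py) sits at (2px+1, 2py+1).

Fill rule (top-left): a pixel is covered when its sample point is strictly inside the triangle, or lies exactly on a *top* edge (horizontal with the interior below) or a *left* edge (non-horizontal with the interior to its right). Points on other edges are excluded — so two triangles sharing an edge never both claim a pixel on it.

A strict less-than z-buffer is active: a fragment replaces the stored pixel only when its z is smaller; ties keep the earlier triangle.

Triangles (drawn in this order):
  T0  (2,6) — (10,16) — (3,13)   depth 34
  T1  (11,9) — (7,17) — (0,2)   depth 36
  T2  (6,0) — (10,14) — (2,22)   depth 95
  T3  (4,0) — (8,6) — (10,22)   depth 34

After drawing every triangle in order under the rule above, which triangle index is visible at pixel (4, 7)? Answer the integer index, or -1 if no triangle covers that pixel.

T0:
  2·area = 46
  edge (2, 6)→(10, 16): d=(8,10) right/bottom  bias=-1
  edge (10, 16)→(3, 13): d=(-7,-3) top-left  bias=+0
  edge (3, 13)→(2, 6): d=(-1,-7) top-left  bias=+0
    (1,4)@(3, 9): e=[14,28,4] → X
    (2,4)@(5, 9): e=[-6,34,18] → .
    (1,5)@(3, 11): e=[30,14,2] → X
    (2,5)@(5, 11): e=[10,20,16] → X
    (3,5)@(7, 11): e=[-10,26,30] → .
    (1,6)@(3, 13): e=[46,0,0] → X  [on edge]
    (3,6)@(7, 13): e=[6,12,28] → X
    (4,6)@(9, 13): e=[-14,18,42] → .
    (1,7)@(3, 15): e=[62,-14,-2] → .
    (2,7)@(5, 15): e=[42,-8,12] → .
    (3,7)@(7, 15): e=[22,-2,26] → .
    (4,7)@(9, 15): e=[2,4,40] → X
  covered (7 px):
    . . . . . .
    . . . . . .
    . . . . . .
    . . . . . .
    . X . . . .
    . X X . . .
    . X X X . .
    . . . . X .
    . . . . . .
    . . . . . .
    . . . . . .
T1:
  2·area = 116
  edge (11, 9)→(7, 17): d=(-4,8) right/bottom  bias=-1
  edge (7, 17)→(0, 2): d=(-7,-15) top-left  bias=+0
  edge (0, 2)→(11, 9): d=(11,7) right/bottom  bias=-1
    (0,1)@(1, 3): e=[104,8,4] → X
    (1,1)@(3, 3): e=[88,38,-10] → .
    (0,2)@(1, 5): e=[96,-6,26] → .
    (1,2)@(3, 5): e=[80,24,12] → X
    (2,2)@(5, 5): e=[64,54,-2] → .
    (1,3)@(3, 7): e=[72,10,34] → X
    (2,3)@(5, 7): e=[56,40,20] → X
    (3,3)@(7, 7): e=[40,70,6] → X
    (4,3)@(9, 7): e=[24,100,-8] → .
    (1,4)@(3, 9): e=[64,-4,56] → .
    (2,4)@(5, 9): e=[48,26,42] → X
    (4,4)@(9, 9): e=[16,86,14] → X
    (5,4)@(11, 9): e=[0,116,0] → .  [on edge]
    (4,6)@(9, 13): e=[0,58,58] → .  [on edge]
    (3,8)@(7, 17): e=[0,0,116] → .  [on edge]
    (2,10)@(5, 21): e=[0,-58,174] → .  [on edge]
  covered (13 px):
    . . . . . .
    X . . . . .
    . X . . . .
    . X X X . .
    . . X X X .
    . . X X X .
    . . . X . .
    . . . X . .
    . . . . . .
    . . . . . .
    . . . . . .
T2:
  2·area = 144
  edge (6, 0)→(10, 14): d=(4,14) right/bottom  bias=-1
  edge (10, 14)→(2, 22): d=(-8,8) right/bottom  bias=-1
  edge (2, 22)→(6, 0): d=(4,-22) top-left  bias=+0
    (3,2)@(7, 5): e=[6,96,42] → X
    (4,2)@(9, 5): e=[-22,80,86] → .
    (2,3)@(5, 7): e=[42,96,6] → X
    (4,3)@(9, 7): e=[-14,64,94] → .
    (2,4)@(5, 9): e=[50,80,14] → X
    (4,4)@(9, 9): e=[-6,48,102] → .
    (2,5)@(5, 11): e=[58,64,22] → X
    (4,5)@(9, 11): e=[2,32,110] → X
    (5,5)@(11, 11): e=[-26,16,154] → .
    (2,6)@(5, 13): e=[66,48,30] → X
    (5,6)@(11, 13): e=[-18,0,162] → .  [on edge]
    (2,7)@(5, 15): e=[74,32,38] → X
    (4,7)@(9, 15): e=[18,0,126] → .  [on edge]
    (3,8)@(7, 17): e=[54,0,90] → .  [on edge]
    (2,9)@(5, 19): e=[90,0,54] → .  [on edge]
    (1,10)@(3, 21): e=[126,0,18] → .  [on edge]
  covered (16 px):
    . . . . . .
    . . . . . .
    . . . X . .
    . . X X . .
    . . X X . .
    . . X X X .
    . . X X X .
    . . X X . .
    . X X . . .
    . X . . . .
    . . . . . .
T3:
  2·area = 52
  edge (4, 0)→(8, 6): d=(4,6) right/bottom  bias=-1
  edge (8, 6)→(10, 22): d=(2,16) right/bottom  bias=-1
  edge (10, 22)→(4, 0): d=(-6,-22) top-left  bias=+0
    (2,1)@(5, 3): e=[6,42,4] → X
    (3,1)@(7, 3): e=[-6,10,48] → .
    (2,2)@(5, 5): e=[14,46,-8] → .
    (3,2)@(7, 5): e=[2,14,36] → X
    (4,2)@(9, 5): e=[-10,-18,80] → .
    (3,3)@(7, 7): e=[10,18,24] → X
    (4,3)@(9, 7): e=[-2,-14,68] → .
    (3,4)@(7, 9): e=[18,22,12] → X
    (4,4)@(9, 9): e=[6,-10,56] → .
    (3,5)@(7, 11): e=[26,26,0] → X  [on edge]
    (4,5)@(9, 11): e=[14,-6,44] → .
    (3,6)@(7, 13): e=[34,30,-12] → .
  covered (7 px):
    . . . . . .
    . . X . . .
    . . . X . .
    . . . X . .
    . . . X . .
    . . . X . .
    . . . . . .
    . . . . X .
    . . . . X .
    . . . . . .
    . . . . . .

Z-buffer (winner per pixel, '.' = empty):
  . . . . . .
  1 . 3 . . .
  . 1 . 3 . .
  . 1 1 3 . .
  . 0 1 3 1 .
  . 0 0 3 1 .
  . 0 0 0 2 .
  . . 2 1 0 .
  . 2 2 . 3 .
  . 2 . . . .
  . . . . . .

Final: 0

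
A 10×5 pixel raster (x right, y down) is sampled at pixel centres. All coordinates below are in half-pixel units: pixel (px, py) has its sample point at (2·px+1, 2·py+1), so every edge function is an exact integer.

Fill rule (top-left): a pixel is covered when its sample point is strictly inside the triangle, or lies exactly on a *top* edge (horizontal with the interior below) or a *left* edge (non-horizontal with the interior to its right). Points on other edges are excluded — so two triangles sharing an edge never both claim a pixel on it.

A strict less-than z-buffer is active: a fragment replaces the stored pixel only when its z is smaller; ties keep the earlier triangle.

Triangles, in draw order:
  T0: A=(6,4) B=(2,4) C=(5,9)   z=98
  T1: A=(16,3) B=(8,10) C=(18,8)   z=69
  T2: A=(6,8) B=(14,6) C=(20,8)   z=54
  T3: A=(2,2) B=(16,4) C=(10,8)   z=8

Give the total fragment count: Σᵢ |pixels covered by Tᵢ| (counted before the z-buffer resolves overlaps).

T0:
  2·area = 20  (B↔C swapped to make it positive)
  edge (6, 4)→(5, 9): d=(-1,5) right/bottom  bias=-1
  edge (5, 9)→(2, 4): d=(-3,-5) top-left  bias=+0
  edge (2, 4)→(6, 4): d=(4,0) top-left  bias=+0
    (1,2)@(3, 5): e=[14,2,4] → █
    (2,2)@(5, 5): e=[4,12,4] → █
    (3,2)@(7, 5): e=[-6,22,4] → ·
    (1,3)@(3, 7): e=[12,-4,12] → ·
    (2,3)@(5, 7): e=[2,6,12] → █
    (3,3)@(7, 7): e=[-8,16,12] → ·
    (2,4)@(5, 9): e=[0,0,20] → ·  [on edge]
  covered (3 px):
    · · · · · · · · · ·
    · · · · · · · · · ·
    · █ █ · · · · · · ·
    · · █ · · · · · · ·
    · · · · · · · · · ·
T1:
  2·area = 54  (B↔C swapped to make it positive)
  edge (16, 3)→(18, 8): d=(2,5) right/bottom  bias=-1
  edge (18, 8)→(8, 10): d=(-10,2) right/bottom  bias=-1
  edge (8, 10)→(16, 3): d=(8,-7) top-left  bias=+0
    (7,2)@(15, 5): e=[9,36,9] → █
    (8,2)@(17, 5): e=[-1,32,23] → ·
    (6,3)@(13, 7): e=[23,20,11] → █
    (8,3)@(17, 7): e=[3,12,39] → █
    (9,3)@(19, 7): e=[-7,8,53] → ·
    (5,4)@(11, 9): e=[37,4,13] → █
    (6,4)@(13, 9): e=[27,0,27] → ·  [on edge]
    (7,4)@(15, 9): e=[17,-4,41] → ·
    (8,4)@(17, 9): e=[7,-8,55] → ·
  covered (5 px):
    · · · · · · · · · ·
    · · · · · · · · · ·
    · · · · · · · █ · ·
    · · · · · · █ █ █ ·
    · · · · · █ · · · ·
T2:
  2·area = 28
  edge (6, 8)→(14, 6): d=(8,-2) top-left  bias=+0
  edge (14, 6)→(20, 8): d=(6,2) right/bottom  bias=-1
  edge (20, 8)→(6, 8): d=(-14,0) right/bottom  bias=-1
    (2,1)@(5, 3): e=[-42,0,70] → ·  [on edge]
    (5,2)@(11, 5): e=[-14,0,42] → ·  [on edge]
    (5,3)@(11, 7): e=[2,12,14] → █
    (6,3)@(13, 7): e=[6,8,14] → █
    (7,3)@(15, 7): e=[10,4,14] → █
    (8,3)@(17, 7): e=[14,0,14] → ·  [on edge]
    (5,4)@(11, 9): e=[18,24,-14] → ·
    (6,4)@(13, 9): e=[22,20,-14] → ·
    (7,4)@(15, 9): e=[26,16,-14] → ·
  covered (3 px):
    · · · · · · · · · ·
    · · · · · · · · · ·
    · · · · · · · · · ·
    · · · · · █ █ █ · ·
    · · · · · · · · · ·
T3:
  2·area = 68
  edge (2, 2)→(16, 4): d=(14,2) right/bottom  bias=-1
  edge (16, 4)→(10, 8): d=(-6,4) right/bottom  bias=-1
  edge (10, 8)→(2, 2): d=(-8,-6) top-left  bias=+0
    (2,1)@(5, 3): e=[8,50,10] → █
    (3,1)@(7, 3): e=[4,42,22] → █
    (4,1)@(9, 3): e=[0,34,34] → ·  [on edge]
    (2,2)@(5, 5): e=[36,38,-6] → ·
    (3,2)@(7, 5): e=[32,30,6] → █
    (4,2)@(9, 5): e=[28,22,18] → █
    (5,2)@(11, 5): e=[24,14,30] → █
    (6,2)@(13, 5): e=[20,6,42] → █
    (7,2)@(15, 5): e=[16,-2,54] → ·
    (3,3)@(7, 7): e=[60,18,-10] → ·
    (4,3)@(9, 7): e=[56,10,2] → █
    (6,3)@(13, 7): e=[48,-6,26] → ·
  covered (8 px):
    · · · · · · · · · ·
    · · █ █ · · · · · ·
    · · · █ █ █ █ · · ·
    · · · · █ █ · · · ·
    · · · · · · · · · ·

Final: 19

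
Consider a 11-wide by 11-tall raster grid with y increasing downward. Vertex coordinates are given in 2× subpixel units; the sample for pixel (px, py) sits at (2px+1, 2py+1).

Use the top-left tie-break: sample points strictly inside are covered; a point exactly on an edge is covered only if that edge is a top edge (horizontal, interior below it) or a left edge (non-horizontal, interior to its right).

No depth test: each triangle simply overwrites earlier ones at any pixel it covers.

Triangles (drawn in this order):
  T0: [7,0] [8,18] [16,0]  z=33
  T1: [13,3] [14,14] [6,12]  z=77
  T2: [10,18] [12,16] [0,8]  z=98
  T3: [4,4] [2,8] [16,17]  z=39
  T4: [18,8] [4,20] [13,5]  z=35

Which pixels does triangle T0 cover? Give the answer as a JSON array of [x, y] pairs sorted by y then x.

T0:
  2·area = 162  (B↔C swapped to make it positive)
  edge (7, 0)→(16, 0): d=(9,0) top-left  bias=+0
  edge (16, 0)→(8, 18): d=(-8,18) right/bottom  bias=-1
  edge (8, 18)→(7, 0): d=(-1,-18) top-left  bias=+0
    (4,0)@(9, 1): e=[9,118,35] → #
    (5,0)@(11, 1): e=[9,82,71] → #
    (6,0)@(13, 1): e=[9,46,107] → #
    (7,0)@(15, 1): e=[9,10,143] → #
    (8,0)@(17, 1): e=[9,-26,179] → ·
    (4,1)@(9, 3): e=[27,102,33] → #
    (7,1)@(15, 3): e=[27,-6,141] → ·
    (4,2)@(9, 5): e=[45,86,31] → #
    (7,2)@(15, 5): e=[45,-22,139] → ·
    (4,3)@(9, 7): e=[63,70,29] → #
    (6,3)@(13, 7): e=[63,-2,101] → ·
    (4,4)@(9, 9): e=[81,54,27] → #
  covered (18 px):
    · · · · # # # # · · ·
    · · · · # # # · · · ·
    · · · · # # # · · · ·
    · · · · # # · · · · ·
    · · · · # # · · · · ·
    · · · · # # · · · · ·
    · · · · # · · · · · ·
    · · · · # · · · · · ·
    · · · · · · · · · · ·
    · · · · · · · · · · ·
    · · · · · · · · · · ·
T1:
  2·area = 86
  edge (13, 3)→(14, 14): d=(1,11) right/bottom  bias=-1
  edge (14, 14)→(6, 12): d=(-8,-2) top-left  bias=+0
  edge (6, 12)→(13, 3): d=(7,-9) top-left  bias=+0
    (6,1)@(13, 3): e=[0,86,0] → ·  [on edge]
    (6,2)@(13, 5): e=[2,70,14] → #
    (7,2)@(15, 5): e=[-20,74,32] → ·
    (5,3)@(11, 7): e=[26,50,10] → #
    (7,3)@(15, 7): e=[-18,58,46] → ·
    (4,4)@(9, 9): e=[50,30,6] → #
    (7,4)@(15, 9): e=[-16,42,60] → ·
    (3,5)@(7, 11): e=[74,10,2] → #
    (7,5)@(15, 11): e=[-14,26,74] → ·
    (3,6)@(7, 13): e=[76,-6,16] → ·
    (4,6)@(9, 13): e=[54,-2,34] → ·
    (5,6)@(11, 13): e=[32,2,52] → #
  covered (12 px):
    · · · · · · · · · · ·
    · · · · · · · · · · ·
    · · · · · · # · · · ·
    · · · · · # # · · · ·
    · · · · # # # · · · ·
    · · · # # # # · · · ·
    · · · · · # # · · · ·
    · · · · · · · · · · ·
    · · · · · · · · · · ·
    · · · · · · · · · · ·
    · · · · · · · · · · ·
T2:
  2·area = 40  (B↔C swapped to make it positive)
  edge (10, 18)→(0, 8): d=(-10,-10) top-left  bias=+0
  edge (0, 8)→(12, 16): d=(12,8) right/bottom  bias=-1
  edge (12, 16)→(10, 18): d=(-2,2) right/bottom  bias=-1
    (10,3)@(21, 7): e=[220,-180,0] → ·  [on edge]
    (0,4)@(1, 9): e=[0,4,36] → #  [on edge]
    (1,4)@(3, 9): e=[20,-12,32] → ·
    (9,4)@(19, 9): e=[180,-140,0] → ·  [on edge]
    (0,5)@(1, 11): e=[-20,28,32] → ·
    (1,5)@(3, 11): e=[0,12,28] → #  [on edge]
    (2,5)@(5, 11): e=[20,-4,24] → ·
    (8,5)@(17, 11): e=[140,-100,0] → ·  [on edge]
    (1,6)@(3, 13): e=[-20,36,24] → ·
    (2,6)@(5, 13): e=[0,20,20] → #  [on edge]
    (3,6)@(7, 13): e=[20,4,16] → #
    (4,6)@(9, 13): e=[40,-12,12] → ·
    (7,6)@(15, 13): e=[100,-60,0] → ·  [on edge]
    (3,7)@(7, 15): e=[0,28,12] → #  [on edge]
    (6,7)@(13, 15): e=[60,-20,0] → ·  [on edge]
    (4,8)@(9, 17): e=[0,36,4] → #  [on edge]
    (5,8)@(11, 17): e=[20,20,0] → ·  [on edge]
    (4,9)@(9, 19): e=[-20,60,0] → ·  [on edge]
    (5,9)@(11, 19): e=[0,44,-4] → ·  [on edge]
    (3,10)@(7, 21): e=[-60,100,0] → ·  [on edge]
    (6,10)@(13, 21): e=[0,52,-12] → ·  [on edge]
  covered (7 px):
    · · · · · · · · · · ·
    · · · · · · · · · · ·
    · · · · · · · · · · ·
    · · · · · · · · · · ·
    # · · · · · · · · · ·
    · # · · · · · · · · ·
    · · # # · · · · · · ·
    · · · # # · · · · · ·
    · · · · # · · · · · ·
    · · · · · · · · · · ·
    · · · · · · · · · · ·
T3:
  2·area = 74  (B↔C swapped to make it positive)
  edge (4, 4)→(16, 17): d=(12,13) right/bottom  bias=-1
  edge (16, 17)→(2, 8): d=(-14,-9) top-left  bias=+0
  edge (2, 8)→(4, 4): d=(2,-4) top-left  bias=+0
    (1,3)@(3, 7): e=[49,23,2] → #
    (2,3)@(5, 7): e=[23,41,10] → #
    (3,3)@(7, 7): e=[-3,59,18] → ·
    (1,4)@(3, 9): e=[73,-5,6] → ·
    (2,4)@(5, 9): e=[47,13,14] → #
    (3,4)@(7, 9): e=[21,31,22] → #
    (4,4)@(9, 9): e=[-5,49,30] → ·
    (2,5)@(5, 11): e=[71,-15,18] → ·
    (3,5)@(7, 11): e=[45,3,26] → #
    (4,5)@(9, 11): e=[19,21,34] → #
    (5,5)@(11, 11): e=[-7,39,42] → ·
    (3,6)@(7, 13): e=[69,-25,30] → ·
  covered (8 px):
    · · · · · · · · · · ·
    · · · · · · · · · · ·
    · · · · · · · · · · ·
    · # # · · · · · · · ·
    · · # # · · · · · · ·
    · · · # # · · · · · ·
    · · · · · # · · · · ·
    · · · · · · # · · · ·
    · · · · · · · · · · ·
    · · · · · · · · · · ·
    · · · · · · · · · · ·
T4:
  2·area = 102
  edge (18, 8)→(4, 20): d=(-14,12) right/bottom  bias=-1
  edge (4, 20)→(13, 5): d=(9,-15) top-left  bias=+0
  edge (13, 5)→(18, 8): d=(5,3) right/bottom  bias=-1
    (6,2)@(13, 5): e=[102,0,0] → ·  [on edge]
    (6,3)@(13, 7): e=[74,18,10] → #
    (7,3)@(15, 7): e=[50,48,4] → #
    (8,3)@(17, 7): e=[26,78,-2] → ·
    (5,4)@(11, 9): e=[70,6,26] → #
    (8,4)@(17, 9): e=[-2,96,8] → ·
    (5,5)@(11, 11): e=[42,24,36] → #
    (7,5)@(15, 11): e=[-6,84,24] → ·
    (4,6)@(9, 13): e=[38,12,52] → #
    (6,6)@(13, 13): e=[-10,72,40] → ·
    (3,7)@(7, 15): e=[34,0,68] → #  [on edge]
    (5,7)@(11, 15): e=[-14,60,56] → ·
  covered (13 px):
    · · · · · · · · · · ·
    · · · · · · · · · · ·
    · · · · · · · · · · ·
    · · · · · · # # · · ·
    · · · · · # # # · · ·
    · · · · · # # · · · ·
    · · · · # # · · · · ·
    · · · # # · · · · · ·
    · · · # · · · · · · ·
    · · # · · · · · · · ·
    · · · · · · · · · · ·

Answer: [[4,0],[5,0],[6,0],[7,0],[4,1],[5,1],[6,1],[4,2],[5,2],[6,2],[4,3],[5,3],[4,4],[5,4],[4,5],[5,5],[4,6],[4,7]]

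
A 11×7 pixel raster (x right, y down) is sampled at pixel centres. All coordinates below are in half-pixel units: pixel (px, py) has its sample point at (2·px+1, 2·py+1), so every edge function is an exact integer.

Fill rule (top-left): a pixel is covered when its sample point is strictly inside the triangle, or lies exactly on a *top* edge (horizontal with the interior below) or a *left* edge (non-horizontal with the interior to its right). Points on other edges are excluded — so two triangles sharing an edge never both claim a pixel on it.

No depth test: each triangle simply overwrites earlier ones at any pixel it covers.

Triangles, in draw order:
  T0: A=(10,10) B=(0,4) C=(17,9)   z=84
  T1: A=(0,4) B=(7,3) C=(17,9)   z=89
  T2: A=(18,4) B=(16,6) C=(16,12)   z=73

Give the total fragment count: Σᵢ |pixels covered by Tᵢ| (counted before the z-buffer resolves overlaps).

T0:
  2·area = 52
  edge (10, 10)→(0, 4): d=(-10,-6) top-left  bias=+0
  edge (0, 4)→(17, 9): d=(17,5) right/bottom  bias=-1
  edge (17, 9)→(10, 10): d=(-7,1) right/bottom  bias=-1
    (1,2)@(3, 5): e=[8,2,42] → █
    (2,2)@(5, 5): e=[20,-8,40] → ·
    (1,3)@(3, 7): e=[-12,36,28] → ·
    (2,3)@(5, 7): e=[0,26,26] → █  [on edge]
    (3,3)@(7, 7): e=[12,16,24] → █
    (4,3)@(9, 7): e=[24,6,22] → █
    (5,3)@(11, 7): e=[36,-4,20] → ·
    (2,4)@(5, 9): e=[-20,60,12] → ·
    (3,4)@(7, 9): e=[-8,50,10] → ·
    (4,4)@(9, 9): e=[4,40,8] → █
    (5,4)@(11, 9): e=[16,30,6] → █
    (6,4)@(13, 9): e=[28,20,4] → █
    (8,4)@(17, 9): e=[52,0,0] → ·  [on edge]
    (1,5)@(3, 11): e=[-52,104,0] → ·  [on edge]
    (7,6)@(15, 13): e=[0,78,-26] → ·  [on edge]
  covered (8 px):
    · · · · · · · · · · ·
    · · · · · · · · · · ·
    · █ · · · · · · · · ·
    · · █ █ █ · · · · · ·
    · · · · █ █ █ █ · · ·
    · · · · · · · · · · ·
    · · · · · · · · · · ·
T1:
  2·area = 52
  edge (0, 4)→(7, 3): d=(7,-1) top-left  bias=+0
  edge (7, 3)→(17, 9): d=(10,6) right/bottom  bias=-1
  edge (17, 9)→(0, 4): d=(-17,-5) top-left  bias=+0
    (10,0)@(21, 1): e=[0,-104,156] → ·  [on edge]
    (3,1)@(7, 3): e=[0,0,52] → ·  [on edge]
    (2,2)@(5, 5): e=[12,32,8] → █
    (3,2)@(7, 5): e=[14,20,18] → █
    (4,2)@(9, 5): e=[16,8,28] → █
    (5,2)@(11, 5): e=[18,-4,38] → ·
    (2,3)@(5, 7): e=[26,52,-26] → ·
    (3,3)@(7, 7): e=[28,40,-16] → ·
    (4,3)@(9, 7): e=[30,28,-6] → ·
    (5,3)@(11, 7): e=[32,16,4] → █
    (6,3)@(13, 7): e=[34,4,14] → █
    (7,3)@(15, 7): e=[36,-8,24] → ·
    (8,4)@(17, 9): e=[52,0,0] → ·  [on edge]
  covered (5 px):
    · · · · · · · · · · ·
    · · · · · · · · · · ·
    · · █ █ █ · · · · · ·
    · · · · · █ █ · · · ·
    · · · · · · · · · · ·
    · · · · · · · · · · ·
    · · · · · · · · · · ·
T2:
  2·area = 12  (B↔C swapped to make it positive)
  edge (18, 4)→(16, 12): d=(-2,8) right/bottom  bias=-1
  edge (16, 12)→(16, 6): d=(0,-6) top-left  bias=+0
  edge (16, 6)→(18, 4): d=(2,-2) top-left  bias=+0
    (10,0)@(21, 1): e=[-18,30,0] → ·  [on edge]
    (9,1)@(19, 3): e=[-6,18,0] → ·  [on edge]
    (8,2)@(17, 5): e=[6,6,0] → █  [on edge]
    (9,2)@(19, 5): e=[-10,18,4] → ·
    (7,3)@(15, 7): e=[18,-6,0] → ·  [on edge]
    (8,3)@(17, 7): e=[2,6,4] → █
    (9,3)@(19, 7): e=[-14,18,8] → ·
    (6,4)@(13, 9): e=[30,-18,0] → ·  [on edge]
    (8,4)@(17, 9): e=[-2,6,8] → ·
    (5,5)@(11, 11): e=[42,-30,0] → ·  [on edge]
    (4,6)@(9, 13): e=[54,-42,0] → ·  [on edge]
  covered (2 px):
    · · · · · · · · · · ·
    · · · · · · · · · · ·
    · · · · · · · · █ · ·
    · · · · · · · · █ · ·
    · · · · · · · · · · ·
    · · · · · · · · · · ·
    · · · · · · · · · · ·

Final: 15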